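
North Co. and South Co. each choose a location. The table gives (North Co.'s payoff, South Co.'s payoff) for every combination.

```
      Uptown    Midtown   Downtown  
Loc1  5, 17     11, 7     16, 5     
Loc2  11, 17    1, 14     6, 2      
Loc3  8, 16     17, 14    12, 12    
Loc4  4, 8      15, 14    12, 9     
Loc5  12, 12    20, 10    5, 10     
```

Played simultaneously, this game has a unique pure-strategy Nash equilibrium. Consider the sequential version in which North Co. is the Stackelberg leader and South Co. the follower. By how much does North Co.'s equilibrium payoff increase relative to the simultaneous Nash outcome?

Work backward from South Co.'s decision.
- Loc1 → South Co. plays Uptown (best of 17, 7, 5); North Co. gets 5.
- Loc2 → South Co. plays Uptown (best of 17, 14, 2); North Co. gets 11.
- Loc3 → South Co. plays Uptown (best of 16, 14, 12); North Co. gets 8.
- Loc4 → South Co. plays Midtown (best of 8, 14, 9); North Co. gets 15.
- Loc5 → South Co. plays Uptown (best of 12, 10, 10); North Co. gets 12.
North Co.'s induced payoffs are 5, 11, 8, 15, 12, so North Co. commits to Loc4. Subgame-perfect outcome: (Loc4, Midtown) with payoffs (15, 14).
For the simultaneous game, intersect best replies.
North Co.'s best replies: Uptown→Loc5; Midtown→Loc5; Downtown→Loc1.
South Co.'s best replies: Loc1→Uptown; Loc2→Uptown; Loc3→Uptown; Loc4→Midtown; Loc5→Uptown.
Only (Loc5, Uptown) has each player best-responding; Nash payoffs (12, 12).
North Co.'s commitment gain: 15 − 12 = 3.

3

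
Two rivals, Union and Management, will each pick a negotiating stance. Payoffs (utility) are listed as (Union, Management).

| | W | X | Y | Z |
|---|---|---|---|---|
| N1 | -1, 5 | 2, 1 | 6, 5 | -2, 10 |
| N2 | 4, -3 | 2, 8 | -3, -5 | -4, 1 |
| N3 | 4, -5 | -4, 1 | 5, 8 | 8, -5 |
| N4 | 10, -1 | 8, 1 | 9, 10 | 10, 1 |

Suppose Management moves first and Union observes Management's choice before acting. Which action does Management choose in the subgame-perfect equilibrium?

Union best-responds to each possible Management move:
- W: Union compares -1, 4, 4, 10 and picks N4; Management would get -1.
- X: Union compares 2, 2, -4, 8 and picks N4; Management would get 1.
- Y: Union compares 6, -3, 5, 9 and picks N4; Management would get 10.
- Z: Union compares -2, -4, 8, 10 and picks N4; Management would get 1.
Maximizing over -1, 1, 10, 1, Management chooses Y. Subgame-perfect outcome: (N4, Y) with payoffs (9, 10).

Y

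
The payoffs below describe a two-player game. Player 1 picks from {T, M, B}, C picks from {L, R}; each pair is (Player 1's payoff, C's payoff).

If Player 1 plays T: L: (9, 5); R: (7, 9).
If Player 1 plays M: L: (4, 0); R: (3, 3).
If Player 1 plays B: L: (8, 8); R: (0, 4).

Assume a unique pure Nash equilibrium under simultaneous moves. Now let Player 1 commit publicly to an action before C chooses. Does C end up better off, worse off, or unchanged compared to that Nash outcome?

Solve by backward induction (Player 1 leads).
- T: C compares 5, 9 and picks R; Player 1 would get 7.
- M: C compares 0, 3 and picks R; Player 1 would get 3.
- B: C compares 8, 4 and picks L; Player 1 would get 8.
Among 7, 3, 8, the best is 8 at B. Subgame-perfect outcome: (B, L) with payoffs (8, 8).
Now find the simultaneous Nash equilibrium.
Player 1's best replies: L→T; R→T.
C's best replies: T→R; M→R; B→L.
The unique mutual best reply is (T, R), giving (7, 9).
C earns 8 sequentially versus 9 at the Nash outcome: worse off.

worse off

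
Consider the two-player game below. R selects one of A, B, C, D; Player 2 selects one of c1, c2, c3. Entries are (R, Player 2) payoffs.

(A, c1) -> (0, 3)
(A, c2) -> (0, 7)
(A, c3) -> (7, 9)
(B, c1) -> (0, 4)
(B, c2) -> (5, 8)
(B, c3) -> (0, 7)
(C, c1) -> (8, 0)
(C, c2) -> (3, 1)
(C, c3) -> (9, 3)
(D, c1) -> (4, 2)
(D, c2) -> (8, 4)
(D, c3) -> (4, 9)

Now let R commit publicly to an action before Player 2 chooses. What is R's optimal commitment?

Work backward from Player 2's decision.
- A: Player 2 compares 3, 7, 9 and picks c3; R would get 7.
- B: Player 2 compares 4, 8, 7 and picks c2; R would get 5.
- C: Player 2 compares 0, 1, 3 and picks c3; R would get 9.
- D: Player 2 compares 2, 4, 9 and picks c3; R would get 4.
R's induced payoffs are 7, 5, 9, 4, so R commits to C. Subgame-perfect outcome: (C, c3) with payoffs (9, 3).

C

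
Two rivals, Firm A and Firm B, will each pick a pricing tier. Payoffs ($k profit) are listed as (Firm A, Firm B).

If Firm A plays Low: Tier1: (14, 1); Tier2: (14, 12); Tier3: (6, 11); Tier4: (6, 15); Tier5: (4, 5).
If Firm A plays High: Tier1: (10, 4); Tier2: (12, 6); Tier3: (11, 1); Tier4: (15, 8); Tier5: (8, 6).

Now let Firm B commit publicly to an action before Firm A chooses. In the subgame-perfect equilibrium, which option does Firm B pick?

Tier2

Solve by backward induction (Firm B leads).
- Tier1 → Firm A plays Low (best of 14, 10); Firm B gets 1.
- Tier2 → Firm A plays Low (best of 14, 12); Firm B gets 12.
- Tier3 → Firm A plays High (best of 6, 11); Firm B gets 1.
- Tier4 → Firm A plays High (best of 6, 15); Firm B gets 8.
- Tier5 → Firm A plays High (best of 4, 8); Firm B gets 6.
Maximizing over 1, 12, 1, 8, 6, Firm B chooses Tier2. Subgame-perfect outcome: (Low, Tier2) with payoffs (14, 12).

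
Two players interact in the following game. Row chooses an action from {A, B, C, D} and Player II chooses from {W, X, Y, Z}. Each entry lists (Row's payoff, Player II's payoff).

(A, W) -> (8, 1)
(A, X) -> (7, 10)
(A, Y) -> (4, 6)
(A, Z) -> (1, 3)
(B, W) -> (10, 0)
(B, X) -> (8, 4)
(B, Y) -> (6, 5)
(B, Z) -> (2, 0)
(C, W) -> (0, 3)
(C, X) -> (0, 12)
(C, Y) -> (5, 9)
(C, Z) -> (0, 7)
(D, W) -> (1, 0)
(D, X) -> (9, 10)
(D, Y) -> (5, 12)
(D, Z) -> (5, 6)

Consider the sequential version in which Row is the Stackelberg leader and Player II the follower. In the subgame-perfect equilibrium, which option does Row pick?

Work backward from Player II's decision.
- A: BR = X, leader payoff 7.
- B: BR = Y, leader payoff 6.
- C: BR = X, leader payoff 0.
- D: BR = Y, leader payoff 5.
Maximizing over 7, 6, 0, 5, Row chooses A. Subgame-perfect outcome: (A, X) with payoffs (7, 10).

A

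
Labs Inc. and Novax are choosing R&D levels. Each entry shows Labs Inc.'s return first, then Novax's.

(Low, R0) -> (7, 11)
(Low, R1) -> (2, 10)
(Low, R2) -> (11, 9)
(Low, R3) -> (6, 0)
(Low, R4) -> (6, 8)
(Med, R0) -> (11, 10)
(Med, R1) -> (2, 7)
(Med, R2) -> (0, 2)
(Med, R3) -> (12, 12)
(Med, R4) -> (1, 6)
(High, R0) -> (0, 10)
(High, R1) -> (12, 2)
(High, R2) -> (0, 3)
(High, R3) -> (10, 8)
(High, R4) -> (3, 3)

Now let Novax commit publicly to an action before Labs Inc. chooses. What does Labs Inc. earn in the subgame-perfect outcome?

12

Labs Inc. best-responds to each possible Novax move:
- R0: Labs Inc. compares 7, 11, 0 and picks Med; Novax would get 10.
- R1: Labs Inc. compares 2, 2, 12 and picks High; Novax would get 2.
- R2: Labs Inc. compares 11, 0, 0 and picks Low; Novax would get 9.
- R3: Labs Inc. compares 6, 12, 10 and picks Med; Novax would get 12.
- R4: Labs Inc. compares 6, 1, 3 and picks Low; Novax would get 8.
Maximizing over 10, 2, 9, 12, 8, Novax chooses R3. Subgame-perfect outcome: (Med, R3) with payoffs (12, 12).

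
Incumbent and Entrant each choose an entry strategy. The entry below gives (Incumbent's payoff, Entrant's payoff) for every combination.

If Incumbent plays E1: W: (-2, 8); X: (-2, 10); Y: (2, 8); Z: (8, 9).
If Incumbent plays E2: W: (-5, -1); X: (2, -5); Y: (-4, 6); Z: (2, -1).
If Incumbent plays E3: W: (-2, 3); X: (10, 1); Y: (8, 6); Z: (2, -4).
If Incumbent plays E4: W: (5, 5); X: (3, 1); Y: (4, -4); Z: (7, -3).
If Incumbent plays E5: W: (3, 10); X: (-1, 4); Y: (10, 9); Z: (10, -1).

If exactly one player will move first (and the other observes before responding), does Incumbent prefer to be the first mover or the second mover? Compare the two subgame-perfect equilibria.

second

If Incumbent leads: Entrant's best replies are E1→X, E2→Y, E3→Y, E4→W, E5→W; Incumbent's induced payoffs -2, -4, 8, 5, 3; outcome (E3, Y), payoffs (8, 6).
If Entrant leads: Incumbent's best replies are W→E4, X→E3, Y→E5, Z→E5; Entrant's induced payoffs 5, 1, 9, -1; outcome (E5, Y), payoffs (10, 9).
Incumbent gets 8 moving first and 10 moving second, so Incumbent prefers to move second.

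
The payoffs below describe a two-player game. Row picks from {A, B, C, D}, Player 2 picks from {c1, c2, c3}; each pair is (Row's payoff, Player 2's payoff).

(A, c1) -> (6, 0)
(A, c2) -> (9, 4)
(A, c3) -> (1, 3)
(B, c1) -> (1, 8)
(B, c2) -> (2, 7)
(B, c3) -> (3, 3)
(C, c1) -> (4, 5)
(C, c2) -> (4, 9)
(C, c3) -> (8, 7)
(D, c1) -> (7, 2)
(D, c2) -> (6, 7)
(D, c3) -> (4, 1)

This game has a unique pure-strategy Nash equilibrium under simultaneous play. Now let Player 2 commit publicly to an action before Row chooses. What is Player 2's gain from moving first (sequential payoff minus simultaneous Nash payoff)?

3

Backward induction with Player 2 moving first.
- c1: Row compares 6, 1, 4, 7 and picks D; Player 2 would get 2.
- c2: Row compares 9, 2, 4, 6 and picks A; Player 2 would get 4.
- c3: Row compares 1, 3, 8, 4 and picks C; Player 2 would get 7.
Among 2, 4, 7, the best is 7 at c3. Subgame-perfect outcome: (C, c3) with payoffs (8, 7).
For the simultaneous game, intersect best replies.
Row's best replies: c1→D; c2→A; c3→C.
Player 2's best replies: A→c2; B→c1; C→c2; D→c2.
Only (A, c2) has each player best-responding; Nash payoffs (9, 4).
Player 2's commitment gain: 7 − 4 = 3.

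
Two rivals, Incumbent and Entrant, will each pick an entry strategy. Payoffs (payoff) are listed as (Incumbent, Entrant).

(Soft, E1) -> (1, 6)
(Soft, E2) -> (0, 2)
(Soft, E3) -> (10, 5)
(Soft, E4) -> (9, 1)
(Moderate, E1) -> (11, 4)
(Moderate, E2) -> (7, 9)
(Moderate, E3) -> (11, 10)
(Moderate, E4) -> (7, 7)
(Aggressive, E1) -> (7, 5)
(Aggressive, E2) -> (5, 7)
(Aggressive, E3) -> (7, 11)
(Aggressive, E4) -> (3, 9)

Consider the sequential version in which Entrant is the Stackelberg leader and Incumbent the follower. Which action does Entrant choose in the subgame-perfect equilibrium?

E3

Work backward from Incumbent's decision.
- E1: Incumbent compares 1, 11, 7 and picks Moderate; Entrant would get 4.
- E2: Incumbent compares 0, 7, 5 and picks Moderate; Entrant would get 9.
- E3: Incumbent compares 10, 11, 7 and picks Moderate; Entrant would get 10.
- E4: Incumbent compares 9, 7, 3 and picks Soft; Entrant would get 1.
Maximizing over 4, 9, 10, 1, Entrant chooses E3. Subgame-perfect outcome: (Moderate, E3) with payoffs (11, 10).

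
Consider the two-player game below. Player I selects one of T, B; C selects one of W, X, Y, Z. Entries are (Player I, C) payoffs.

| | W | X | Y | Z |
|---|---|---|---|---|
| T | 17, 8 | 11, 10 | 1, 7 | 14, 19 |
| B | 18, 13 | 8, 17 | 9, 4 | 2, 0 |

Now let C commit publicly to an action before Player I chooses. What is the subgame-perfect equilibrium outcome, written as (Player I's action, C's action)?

Solve by backward induction (C leads).
- W: BR = B, leader payoff 13.
- X: BR = T, leader payoff 10.
- Y: BR = B, leader payoff 4.
- Z: BR = T, leader payoff 19.
C's induced payoffs are 13, 10, 4, 19, so C commits to Z. Subgame-perfect outcome: (T, Z) with payoffs (14, 19).

(T, Z)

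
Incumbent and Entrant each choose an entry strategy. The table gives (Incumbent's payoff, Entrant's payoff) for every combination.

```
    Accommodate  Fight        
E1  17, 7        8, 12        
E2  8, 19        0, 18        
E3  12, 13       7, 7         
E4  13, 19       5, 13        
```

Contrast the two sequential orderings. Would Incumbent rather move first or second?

If Incumbent leads: Entrant's best replies are E1→Fight, E2→Accommodate, E3→Accommodate, E4→Accommodate; Incumbent's induced payoffs 8, 8, 12, 13; outcome (E4, Accommodate), payoffs (13, 19).
If Entrant leads: Incumbent's best replies are Accommodate→E1, Fight→E1; Entrant's induced payoffs 7, 12; outcome (E1, Fight), payoffs (8, 12).
Incumbent gets 13 moving first and 8 moving second, so Incumbent prefers to move first.

first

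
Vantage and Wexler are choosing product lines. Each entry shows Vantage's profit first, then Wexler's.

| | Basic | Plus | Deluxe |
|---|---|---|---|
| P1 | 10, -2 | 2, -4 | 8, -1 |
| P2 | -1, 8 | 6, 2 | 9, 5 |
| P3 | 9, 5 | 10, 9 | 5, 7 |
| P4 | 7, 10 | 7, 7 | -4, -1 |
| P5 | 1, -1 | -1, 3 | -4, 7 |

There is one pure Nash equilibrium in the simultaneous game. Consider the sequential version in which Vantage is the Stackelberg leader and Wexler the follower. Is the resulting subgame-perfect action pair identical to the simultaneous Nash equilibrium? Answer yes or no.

yes

Backward induction with Vantage moving first.
- P1: Wexler compares -2, -4, -1 and picks Deluxe; Vantage would get 8.
- P2: Wexler compares 8, 2, 5 and picks Basic; Vantage would get -1.
- P3: Wexler compares 5, 9, 7 and picks Plus; Vantage would get 10.
- P4: Wexler compares 10, 7, -1 and picks Basic; Vantage would get 7.
- P5: Wexler compares -1, 3, 7 and picks Deluxe; Vantage would get -4.
Maximizing over 8, -1, 10, 7, -4, Vantage chooses P3. Subgame-perfect outcome: (P3, Plus) with payoffs (10, 9).
Now find the simultaneous Nash equilibrium.
Vantage's best replies: Basic→P1; Plus→P3; Deluxe→P2.
Wexler's best replies: P1→Deluxe; P2→Basic; P3→Plus; P4→Basic; P5→Deluxe.
The unique mutual best reply is (P3, Plus), giving (10, 9).
Sequential outcome (P3, Plus) coincides with the Nash profile (P3, Plus).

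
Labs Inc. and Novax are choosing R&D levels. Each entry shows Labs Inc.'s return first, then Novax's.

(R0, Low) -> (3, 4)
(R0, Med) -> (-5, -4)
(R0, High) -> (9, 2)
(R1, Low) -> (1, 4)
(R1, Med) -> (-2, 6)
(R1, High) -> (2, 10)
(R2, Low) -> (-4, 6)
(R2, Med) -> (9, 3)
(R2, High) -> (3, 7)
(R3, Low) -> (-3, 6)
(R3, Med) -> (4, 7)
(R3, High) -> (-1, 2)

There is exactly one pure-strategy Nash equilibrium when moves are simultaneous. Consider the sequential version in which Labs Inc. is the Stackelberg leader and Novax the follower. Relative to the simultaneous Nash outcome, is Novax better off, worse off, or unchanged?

Solve by backward induction (Labs Inc. leads).
- R0 → Novax plays Low (best of 4, -4, 2); Labs Inc. gets 3.
- R1 → Novax plays High (best of 4, 6, 10); Labs Inc. gets 2.
- R2 → Novax plays High (best of 6, 3, 7); Labs Inc. gets 3.
- R3 → Novax plays Med (best of 6, 7, 2); Labs Inc. gets 4.
Among 3, 2, 3, 4, the best is 4 at R3. Subgame-perfect outcome: (R3, Med) with payoffs (4, 7).
Now find the simultaneous Nash equilibrium.
Labs Inc.'s best replies: Low→R0; Med→R2; High→R0.
Novax's best replies: R0→Low; R1→High; R2→High; R3→Med.
Only (R0, Low) has each player best-responding; Nash payoffs (3, 4).
Novax earns 7 sequentially versus 4 at the Nash outcome: better off.

better off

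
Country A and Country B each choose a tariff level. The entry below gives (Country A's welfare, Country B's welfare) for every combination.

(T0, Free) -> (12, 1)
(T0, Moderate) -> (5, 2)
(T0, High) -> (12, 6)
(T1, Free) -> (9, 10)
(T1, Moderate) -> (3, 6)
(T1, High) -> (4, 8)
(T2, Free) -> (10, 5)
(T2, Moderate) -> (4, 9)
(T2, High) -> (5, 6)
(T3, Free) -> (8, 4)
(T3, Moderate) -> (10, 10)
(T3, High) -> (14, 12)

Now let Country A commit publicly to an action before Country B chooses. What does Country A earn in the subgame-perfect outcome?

Country B best-responds to each possible Country A move:
- T0: Country B compares 1, 2, 6 and picks High; Country A would get 12.
- T1: Country B compares 10, 6, 8 and picks Free; Country A would get 9.
- T2: Country B compares 5, 9, 6 and picks Moderate; Country A would get 4.
- T3: Country B compares 4, 10, 12 and picks High; Country A would get 14.
Among 12, 9, 4, 14, the best is 14 at T3. Subgame-perfect outcome: (T3, High) with payoffs (14, 12).

14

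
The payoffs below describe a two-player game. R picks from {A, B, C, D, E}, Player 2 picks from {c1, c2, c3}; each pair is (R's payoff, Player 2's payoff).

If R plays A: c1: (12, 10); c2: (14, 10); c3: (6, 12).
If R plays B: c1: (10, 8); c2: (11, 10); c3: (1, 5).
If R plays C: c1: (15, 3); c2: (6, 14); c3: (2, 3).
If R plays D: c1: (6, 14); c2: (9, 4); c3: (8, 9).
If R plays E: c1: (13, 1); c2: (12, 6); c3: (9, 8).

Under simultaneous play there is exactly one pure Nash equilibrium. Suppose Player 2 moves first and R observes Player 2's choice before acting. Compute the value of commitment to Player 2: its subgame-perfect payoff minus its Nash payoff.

Backward induction with Player 2 moving first.
- c1: R compares 12, 10, 15, 6, 13 and picks C; Player 2 would get 3.
- c2: R compares 14, 11, 6, 9, 12 and picks A; Player 2 would get 10.
- c3: R compares 6, 1, 2, 8, 9 and picks E; Player 2 would get 8.
Among 3, 10, 8, the best is 10 at c2. Subgame-perfect outcome: (A, c2) with payoffs (14, 10).
Now find the simultaneous Nash equilibrium.
R's best replies: c1→C; c2→A; c3→E.
Player 2's best replies: A→c3; B→c2; C→c2; D→c1; E→c3.
The unique mutual best reply is (E, c3), giving (9, 8).
Player 2's commitment gain: 10 − 8 = 2.

2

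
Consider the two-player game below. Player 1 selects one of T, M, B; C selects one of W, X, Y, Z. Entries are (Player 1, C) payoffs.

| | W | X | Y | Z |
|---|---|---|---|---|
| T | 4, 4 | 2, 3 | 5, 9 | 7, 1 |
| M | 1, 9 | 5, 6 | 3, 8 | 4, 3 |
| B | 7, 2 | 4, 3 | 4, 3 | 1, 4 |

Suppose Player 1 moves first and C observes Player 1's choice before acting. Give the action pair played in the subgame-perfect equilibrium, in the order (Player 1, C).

Work backward from C's decision.
- T: BR = Y, leader payoff 5.
- M: BR = W, leader payoff 1.
- B: BR = Z, leader payoff 1.
Among 5, 1, 1, the best is 5 at T. Subgame-perfect outcome: (T, Y) with payoffs (5, 9).

(T, Y)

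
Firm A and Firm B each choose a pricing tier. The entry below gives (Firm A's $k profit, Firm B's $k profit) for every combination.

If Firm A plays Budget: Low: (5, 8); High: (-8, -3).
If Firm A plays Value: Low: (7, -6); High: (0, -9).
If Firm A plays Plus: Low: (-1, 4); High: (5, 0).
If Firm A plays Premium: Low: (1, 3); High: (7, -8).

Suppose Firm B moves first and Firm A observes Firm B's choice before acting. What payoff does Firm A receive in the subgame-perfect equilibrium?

Solve by backward induction (Firm B leads).
- Low → Firm A plays Value (best of 5, 7, -1, 1); Firm B gets -6.
- High → Firm A plays Premium (best of -8, 0, 5, 7); Firm B gets -8.
Among -6, -8, the best is -6 at Low. Subgame-perfect outcome: (Value, Low) with payoffs (7, -6).

7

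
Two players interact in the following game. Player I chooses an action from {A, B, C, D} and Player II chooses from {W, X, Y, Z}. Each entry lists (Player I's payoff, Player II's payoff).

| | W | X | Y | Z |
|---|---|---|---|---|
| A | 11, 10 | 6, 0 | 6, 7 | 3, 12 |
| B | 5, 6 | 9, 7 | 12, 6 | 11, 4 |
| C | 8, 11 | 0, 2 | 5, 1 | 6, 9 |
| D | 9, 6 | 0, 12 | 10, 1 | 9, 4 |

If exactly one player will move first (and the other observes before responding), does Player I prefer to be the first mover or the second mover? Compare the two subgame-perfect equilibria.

second

If Player I leads: Player II's best replies are A→Z, B→X, C→W, D→X; Player I's induced payoffs 3, 9, 8, 0; outcome (B, X), payoffs (9, 7).
If Player II leads: Player I's best replies are W→A, X→B, Y→B, Z→B; Player II's induced payoffs 10, 7, 6, 4; outcome (A, W), payoffs (11, 10).
Player I gets 9 moving first and 11 moving second, so Player I prefers to move second.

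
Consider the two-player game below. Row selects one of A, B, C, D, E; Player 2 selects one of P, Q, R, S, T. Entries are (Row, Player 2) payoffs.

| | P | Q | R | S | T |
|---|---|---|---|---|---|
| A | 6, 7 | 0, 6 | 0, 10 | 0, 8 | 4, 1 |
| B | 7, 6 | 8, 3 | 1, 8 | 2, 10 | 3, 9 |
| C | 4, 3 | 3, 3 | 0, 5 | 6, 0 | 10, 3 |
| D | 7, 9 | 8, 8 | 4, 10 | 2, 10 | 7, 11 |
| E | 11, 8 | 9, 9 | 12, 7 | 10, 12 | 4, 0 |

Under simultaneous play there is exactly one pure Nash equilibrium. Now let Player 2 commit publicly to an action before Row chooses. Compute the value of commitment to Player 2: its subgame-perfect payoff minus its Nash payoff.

0

Backward induction with Player 2 moving first.
- P: Row compares 6, 7, 4, 7, 11 and picks E; Player 2 would get 8.
- Q: Row compares 0, 8, 3, 8, 9 and picks E; Player 2 would get 9.
- R: Row compares 0, 1, 0, 4, 12 and picks E; Player 2 would get 7.
- S: Row compares 0, 2, 6, 2, 10 and picks E; Player 2 would get 12.
- T: Row compares 4, 3, 10, 7, 4 and picks C; Player 2 would get 3.
Among 8, 9, 7, 12, 3, the best is 12 at S. Subgame-perfect outcome: (E, S) with payoffs (10, 12).
Now find the simultaneous Nash equilibrium.
Row's best replies: P→E; Q→E; R→E; S→E; T→C.
Player 2's best replies: A→R; B→S; C→R; D→T; E→S.
The unique mutual best reply is (E, S), giving (10, 12).
Player 2's commitment gain: 12 − 12 = 0.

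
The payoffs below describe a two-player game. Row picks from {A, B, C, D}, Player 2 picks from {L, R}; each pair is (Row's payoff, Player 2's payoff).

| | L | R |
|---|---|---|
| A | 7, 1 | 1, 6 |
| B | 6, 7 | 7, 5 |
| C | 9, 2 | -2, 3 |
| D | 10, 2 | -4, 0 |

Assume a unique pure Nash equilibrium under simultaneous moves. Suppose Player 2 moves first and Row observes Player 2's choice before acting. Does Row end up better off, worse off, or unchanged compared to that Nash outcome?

Row best-responds to each possible Player 2 move:
- L: Row compares 7, 6, 9, 10 and picks D; Player 2 would get 2.
- R: Row compares 1, 7, -2, -4 and picks B; Player 2 would get 5.
Player 2's induced payoffs are 2, 5, so Player 2 commits to R. Subgame-perfect outcome: (B, R) with payoffs (7, 5).
For the simultaneous game, intersect best replies.
Row's best replies: L→D; R→B.
Player 2's best replies: A→R; B→L; C→R; D→L.
Only (D, L) has each player best-responding; Nash payoffs (10, 2).
Row earns 7 sequentially versus 10 at the Nash outcome: worse off.

worse off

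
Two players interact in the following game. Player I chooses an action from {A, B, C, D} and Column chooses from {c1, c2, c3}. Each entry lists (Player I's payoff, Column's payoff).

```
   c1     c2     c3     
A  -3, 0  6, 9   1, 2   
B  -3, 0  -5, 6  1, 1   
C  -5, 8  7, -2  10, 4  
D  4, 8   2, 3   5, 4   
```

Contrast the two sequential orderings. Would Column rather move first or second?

If Player I leads: Column's best replies are A→c2, B→c2, C→c1, D→c1; Player I's induced payoffs 6, -5, -5, 4; outcome (A, c2), payoffs (6, 9).
If Column leads: Player I's best replies are c1→D, c2→C, c3→C; Column's induced payoffs 8, -2, 4; outcome (D, c1), payoffs (4, 8).
Column gets 8 moving first and 9 moving second, so Column prefers to move second.

second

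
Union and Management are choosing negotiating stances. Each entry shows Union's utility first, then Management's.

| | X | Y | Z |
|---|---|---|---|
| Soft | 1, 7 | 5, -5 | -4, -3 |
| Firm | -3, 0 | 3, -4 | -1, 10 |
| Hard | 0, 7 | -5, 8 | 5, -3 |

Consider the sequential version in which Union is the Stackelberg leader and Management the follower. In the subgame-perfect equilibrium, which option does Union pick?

Work backward from Management's decision.
- Soft → Management plays X (best of 7, -5, -3); Union gets 1.
- Firm → Management plays Z (best of 0, -4, 10); Union gets -1.
- Hard → Management plays Y (best of 7, 8, -3); Union gets -5.
Maximizing over 1, -1, -5, Union chooses Soft. Subgame-perfect outcome: (Soft, X) with payoffs (1, 7).

Soft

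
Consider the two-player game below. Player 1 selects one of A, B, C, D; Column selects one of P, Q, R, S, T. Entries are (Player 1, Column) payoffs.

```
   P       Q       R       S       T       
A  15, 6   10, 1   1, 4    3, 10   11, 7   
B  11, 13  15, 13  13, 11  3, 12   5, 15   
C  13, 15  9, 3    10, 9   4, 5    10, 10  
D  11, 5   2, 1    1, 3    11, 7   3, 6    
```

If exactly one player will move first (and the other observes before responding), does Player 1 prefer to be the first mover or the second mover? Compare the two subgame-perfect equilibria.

second

If Player 1 leads: Column's best replies are A→S, B→T, C→P, D→S; Player 1's induced payoffs 3, 5, 13, 11; outcome (C, P), payoffs (13, 15).
If Column leads: Player 1's best replies are P→A, Q→B, R→B, S→D, T→A; Column's induced payoffs 6, 13, 11, 7, 7; outcome (B, Q), payoffs (15, 13).
Player 1 gets 13 moving first and 15 moving second, so Player 1 prefers to move second.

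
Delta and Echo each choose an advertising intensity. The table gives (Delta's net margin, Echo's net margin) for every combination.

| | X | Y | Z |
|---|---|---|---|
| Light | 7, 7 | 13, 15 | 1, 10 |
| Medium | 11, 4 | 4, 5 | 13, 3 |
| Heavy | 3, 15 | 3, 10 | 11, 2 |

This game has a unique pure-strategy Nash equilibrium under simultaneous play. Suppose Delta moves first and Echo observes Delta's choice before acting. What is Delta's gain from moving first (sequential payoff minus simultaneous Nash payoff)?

Backward induction with Delta moving first.
- Light: Echo compares 7, 15, 10 and picks Y; Delta would get 13.
- Medium: Echo compares 4, 5, 3 and picks Y; Delta would get 4.
- Heavy: Echo compares 15, 10, 2 and picks X; Delta would get 3.
Maximizing over 13, 4, 3, Delta chooses Light. Subgame-perfect outcome: (Light, Y) with payoffs (13, 15).
Now find the simultaneous Nash equilibrium.
Delta's best replies: X→Medium; Y→Light; Z→Medium.
Echo's best replies: Light→Y; Medium→Y; Heavy→X.
Only (Light, Y) has each player best-responding; Nash payoffs (13, 15).
Delta's commitment gain: 13 − 13 = 0.

0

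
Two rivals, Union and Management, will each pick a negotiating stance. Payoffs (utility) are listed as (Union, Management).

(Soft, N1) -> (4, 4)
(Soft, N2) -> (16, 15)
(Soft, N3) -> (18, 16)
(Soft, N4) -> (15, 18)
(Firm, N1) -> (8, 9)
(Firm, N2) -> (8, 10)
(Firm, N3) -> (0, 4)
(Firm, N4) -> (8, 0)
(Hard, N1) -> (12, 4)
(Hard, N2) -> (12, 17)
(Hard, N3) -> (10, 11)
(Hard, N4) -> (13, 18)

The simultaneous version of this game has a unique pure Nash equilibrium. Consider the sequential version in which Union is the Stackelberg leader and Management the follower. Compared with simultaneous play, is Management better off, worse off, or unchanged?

Backward induction with Union moving first.
- Soft: Management compares 4, 15, 16, 18 and picks N4; Union would get 15.
- Firm: Management compares 9, 10, 4, 0 and picks N2; Union would get 8.
- Hard: Management compares 4, 17, 11, 18 and picks N4; Union would get 13.
Among 15, 8, 13, the best is 15 at Soft. Subgame-perfect outcome: (Soft, N4) with payoffs (15, 18).
Under simultaneous play:
Union's best replies: N1→Hard; N2→Soft; N3→Soft; N4→Soft.
Management's best replies: Soft→N4; Firm→N2; Hard→N4.
Only (Soft, N4) has each player best-responding; Nash payoffs (15, 18).
Management earns 18 sequentially versus 18 at the Nash outcome: unchanged.

unchanged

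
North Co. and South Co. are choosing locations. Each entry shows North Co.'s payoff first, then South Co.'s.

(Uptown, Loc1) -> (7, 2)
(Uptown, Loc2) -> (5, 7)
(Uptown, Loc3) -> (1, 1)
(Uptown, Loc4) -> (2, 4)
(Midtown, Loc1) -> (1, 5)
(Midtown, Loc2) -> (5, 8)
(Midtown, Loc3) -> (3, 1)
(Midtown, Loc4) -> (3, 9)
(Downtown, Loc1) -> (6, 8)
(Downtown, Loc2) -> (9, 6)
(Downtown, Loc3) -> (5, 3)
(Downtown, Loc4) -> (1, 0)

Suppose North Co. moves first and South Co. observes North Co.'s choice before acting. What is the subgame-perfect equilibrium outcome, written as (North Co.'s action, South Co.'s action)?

South Co. best-responds to each possible North Co. move:
- Uptown → South Co. plays Loc2 (best of 2, 7, 1, 4); North Co. gets 5.
- Midtown → South Co. plays Loc4 (best of 5, 8, 1, 9); North Co. gets 3.
- Downtown → South Co. plays Loc1 (best of 8, 6, 3, 0); North Co. gets 6.
Maximizing over 5, 3, 6, North Co. chooses Downtown. Subgame-perfect outcome: (Downtown, Loc1) with payoffs (6, 8).

(Downtown, Loc1)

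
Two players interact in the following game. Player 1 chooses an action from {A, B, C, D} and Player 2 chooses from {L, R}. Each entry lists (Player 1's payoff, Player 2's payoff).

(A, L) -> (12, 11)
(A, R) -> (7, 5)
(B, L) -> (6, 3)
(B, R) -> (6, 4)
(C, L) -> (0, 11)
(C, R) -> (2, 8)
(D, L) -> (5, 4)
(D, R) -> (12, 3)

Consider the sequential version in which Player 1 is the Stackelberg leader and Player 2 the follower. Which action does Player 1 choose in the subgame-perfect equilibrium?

A

Player 2 best-responds to each possible Player 1 move:
- A: Player 2 compares 11, 5 and picks L; Player 1 would get 12.
- B: Player 2 compares 3, 4 and picks R; Player 1 would get 6.
- C: Player 2 compares 11, 8 and picks L; Player 1 would get 0.
- D: Player 2 compares 4, 3 and picks L; Player 1 would get 5.
Maximizing over 12, 6, 0, 5, Player 1 chooses A. Subgame-perfect outcome: (A, L) with payoffs (12, 11).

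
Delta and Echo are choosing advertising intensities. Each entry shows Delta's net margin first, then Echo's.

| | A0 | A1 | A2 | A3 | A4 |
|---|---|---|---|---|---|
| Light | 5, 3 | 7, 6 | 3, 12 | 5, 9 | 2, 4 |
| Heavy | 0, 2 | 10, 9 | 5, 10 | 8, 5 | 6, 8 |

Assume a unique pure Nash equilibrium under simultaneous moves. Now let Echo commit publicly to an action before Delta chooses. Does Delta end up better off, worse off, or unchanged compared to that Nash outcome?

Work backward from Delta's decision.
- A0: BR = Light, leader payoff 3.
- A1: BR = Heavy, leader payoff 9.
- A2: BR = Heavy, leader payoff 10.
- A3: BR = Heavy, leader payoff 5.
- A4: BR = Heavy, leader payoff 8.
Among 3, 9, 10, 5, 8, the best is 10 at A2. Subgame-perfect outcome: (Heavy, A2) with payoffs (5, 10).
Now find the simultaneous Nash equilibrium.
Delta's best replies: A0→Light; A1→Heavy; A2→Heavy; A3→Heavy; A4→Heavy.
Echo's best replies: Light→A2; Heavy→A2.
The unique mutual best reply is (Heavy, A2), giving (5, 10).
Delta earns 5 sequentially versus 5 at the Nash outcome: unchanged.

unchanged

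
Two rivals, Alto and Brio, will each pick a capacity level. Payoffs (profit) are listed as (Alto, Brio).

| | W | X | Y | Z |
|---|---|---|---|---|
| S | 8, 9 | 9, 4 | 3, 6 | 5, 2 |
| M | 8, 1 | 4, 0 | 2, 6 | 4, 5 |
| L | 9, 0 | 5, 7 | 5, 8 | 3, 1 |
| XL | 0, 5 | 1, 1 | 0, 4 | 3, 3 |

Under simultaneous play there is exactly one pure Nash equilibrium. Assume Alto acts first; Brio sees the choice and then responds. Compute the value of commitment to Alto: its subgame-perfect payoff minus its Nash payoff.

3

Brio best-responds to each possible Alto move:
- S: BR = W, leader payoff 8.
- M: BR = Y, leader payoff 2.
- L: BR = Y, leader payoff 5.
- XL: BR = W, leader payoff 0.
Alto's induced payoffs are 8, 2, 5, 0, so Alto commits to S. Subgame-perfect outcome: (S, W) with payoffs (8, 9).
Under simultaneous play:
Alto's best replies: W→L; X→S; Y→L; Z→S.
Brio's best replies: S→W; M→Y; L→Y; XL→W.
The unique mutual best reply is (L, Y), giving (5, 8).
Alto's commitment gain: 8 − 5 = 3.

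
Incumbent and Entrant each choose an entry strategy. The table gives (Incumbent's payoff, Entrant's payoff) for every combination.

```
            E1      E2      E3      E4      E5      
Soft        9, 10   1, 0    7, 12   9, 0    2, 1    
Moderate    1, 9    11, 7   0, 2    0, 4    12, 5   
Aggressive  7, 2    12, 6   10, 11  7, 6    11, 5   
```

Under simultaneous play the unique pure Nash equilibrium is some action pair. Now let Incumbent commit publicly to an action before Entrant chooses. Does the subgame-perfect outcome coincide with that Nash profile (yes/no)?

Solve by backward induction (Incumbent leads).
- Soft: BR = E3, leader payoff 7.
- Moderate: BR = E1, leader payoff 1.
- Aggressive: BR = E3, leader payoff 10.
Among 7, 1, 10, the best is 10 at Aggressive. Subgame-perfect outcome: (Aggressive, E3) with payoffs (10, 11).
Now find the simultaneous Nash equilibrium.
Incumbent's best replies: E1→Soft; E2→Aggressive; E3→Aggressive; E4→Soft; E5→Moderate.
Entrant's best replies: Soft→E3; Moderate→E1; Aggressive→E3.
Only (Aggressive, E3) has each player best-responding; Nash payoffs (10, 11).
Sequential outcome (Aggressive, E3) coincides with the Nash profile (Aggressive, E3).

yes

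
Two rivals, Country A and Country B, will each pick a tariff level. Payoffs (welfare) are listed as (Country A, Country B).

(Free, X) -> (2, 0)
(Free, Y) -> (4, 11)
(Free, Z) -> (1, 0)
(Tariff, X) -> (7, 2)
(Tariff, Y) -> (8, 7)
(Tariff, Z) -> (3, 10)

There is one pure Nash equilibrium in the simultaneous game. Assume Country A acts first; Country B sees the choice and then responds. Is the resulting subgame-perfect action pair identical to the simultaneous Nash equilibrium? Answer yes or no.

no

Work backward from Country B's decision.
- Free: Country B compares 0, 11, 0 and picks Y; Country A would get 4.
- Tariff: Country B compares 2, 7, 10 and picks Z; Country A would get 3.
Among 4, 3, the best is 4 at Free. Subgame-perfect outcome: (Free, Y) with payoffs (4, 11).
Now find the simultaneous Nash equilibrium.
Country A's best replies: X→Tariff; Y→Tariff; Z→Tariff.
Country B's best replies: Free→Y; Tariff→Z.
Only (Tariff, Z) has each player best-responding; Nash payoffs (3, 10).
Sequential outcome (Free, Y) differs from the Nash profile (Tariff, Z).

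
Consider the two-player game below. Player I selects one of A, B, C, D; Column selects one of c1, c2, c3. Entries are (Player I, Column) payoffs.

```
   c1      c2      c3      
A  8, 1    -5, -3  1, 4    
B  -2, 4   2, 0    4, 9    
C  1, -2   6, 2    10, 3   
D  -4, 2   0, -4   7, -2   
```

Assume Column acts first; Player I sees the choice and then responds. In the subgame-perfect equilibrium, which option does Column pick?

Solve by backward induction (Column leads).
- c1 → Player I plays A (best of 8, -2, 1, -4); Column gets 1.
- c2 → Player I plays C (best of -5, 2, 6, 0); Column gets 2.
- c3 → Player I plays C (best of 1, 4, 10, 7); Column gets 3.
Column's induced payoffs are 1, 2, 3, so Column commits to c3. Subgame-perfect outcome: (C, c3) with payoffs (10, 3).

c3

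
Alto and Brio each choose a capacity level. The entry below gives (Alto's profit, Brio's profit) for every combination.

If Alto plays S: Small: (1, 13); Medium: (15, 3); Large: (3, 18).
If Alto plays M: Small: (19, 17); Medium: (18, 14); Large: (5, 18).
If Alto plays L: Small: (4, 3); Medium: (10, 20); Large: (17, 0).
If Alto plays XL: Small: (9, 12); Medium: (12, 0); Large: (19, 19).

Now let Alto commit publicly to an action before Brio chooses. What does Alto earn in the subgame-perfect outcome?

Backward induction with Alto moving first.
- S: BR = Large, leader payoff 3.
- M: BR = Large, leader payoff 5.
- L: BR = Medium, leader payoff 10.
- XL: BR = Large, leader payoff 19.
Among 3, 5, 10, 19, the best is 19 at XL. Subgame-perfect outcome: (XL, Large) with payoffs (19, 19).

19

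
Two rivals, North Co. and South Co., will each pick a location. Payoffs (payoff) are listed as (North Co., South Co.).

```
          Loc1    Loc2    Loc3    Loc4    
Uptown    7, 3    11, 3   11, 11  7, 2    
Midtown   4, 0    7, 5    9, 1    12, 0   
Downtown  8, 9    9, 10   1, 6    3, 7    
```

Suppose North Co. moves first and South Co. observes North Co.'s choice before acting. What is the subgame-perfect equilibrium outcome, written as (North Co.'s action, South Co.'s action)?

South Co. best-responds to each possible North Co. move:
- Uptown: BR = Loc3, leader payoff 11.
- Midtown: BR = Loc2, leader payoff 7.
- Downtown: BR = Loc2, leader payoff 9.
Maximizing over 11, 7, 9, North Co. chooses Uptown. Subgame-perfect outcome: (Uptown, Loc3) with payoffs (11, 11).

(Uptown, Loc3)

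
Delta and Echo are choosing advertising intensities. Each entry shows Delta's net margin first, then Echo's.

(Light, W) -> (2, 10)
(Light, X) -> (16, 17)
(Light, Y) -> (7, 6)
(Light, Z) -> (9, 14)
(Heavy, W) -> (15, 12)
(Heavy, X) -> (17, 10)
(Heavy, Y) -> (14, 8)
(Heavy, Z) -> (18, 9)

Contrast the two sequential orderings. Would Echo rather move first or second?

If Delta leads: Echo's best replies are Light→X, Heavy→W; Delta's induced payoffs 16, 15; outcome (Light, X), payoffs (16, 17).
If Echo leads: Delta's best replies are W→Heavy, X→Heavy, Y→Heavy, Z→Heavy; Echo's induced payoffs 12, 10, 8, 9; outcome (Heavy, W), payoffs (15, 12).
Echo gets 12 moving first and 17 moving second, so Echo prefers to move second.

second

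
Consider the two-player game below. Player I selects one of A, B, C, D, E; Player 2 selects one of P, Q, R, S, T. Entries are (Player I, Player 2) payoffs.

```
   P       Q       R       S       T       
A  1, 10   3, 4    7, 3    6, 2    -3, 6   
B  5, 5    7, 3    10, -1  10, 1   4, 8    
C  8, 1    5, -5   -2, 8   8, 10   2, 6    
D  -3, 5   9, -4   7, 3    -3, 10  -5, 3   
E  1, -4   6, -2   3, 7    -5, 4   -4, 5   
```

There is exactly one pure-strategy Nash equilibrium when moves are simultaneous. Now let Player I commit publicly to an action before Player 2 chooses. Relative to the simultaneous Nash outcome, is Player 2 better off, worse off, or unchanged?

better off

Backward induction with Player I moving first.
- A: BR = P, leader payoff 1.
- B: BR = T, leader payoff 4.
- C: BR = S, leader payoff 8.
- D: BR = S, leader payoff -3.
- E: BR = R, leader payoff 3.
Maximizing over 1, 4, 8, -3, 3, Player I chooses C. Subgame-perfect outcome: (C, S) with payoffs (8, 10).
For the simultaneous game, intersect best replies.
Player I's best replies: P→C; Q→D; R→B; S→B; T→B.
Player 2's best replies: A→P; B→T; C→S; D→S; E→R.
The unique mutual best reply is (B, T), giving (4, 8).
Player 2 earns 10 sequentially versus 8 at the Nash outcome: better off.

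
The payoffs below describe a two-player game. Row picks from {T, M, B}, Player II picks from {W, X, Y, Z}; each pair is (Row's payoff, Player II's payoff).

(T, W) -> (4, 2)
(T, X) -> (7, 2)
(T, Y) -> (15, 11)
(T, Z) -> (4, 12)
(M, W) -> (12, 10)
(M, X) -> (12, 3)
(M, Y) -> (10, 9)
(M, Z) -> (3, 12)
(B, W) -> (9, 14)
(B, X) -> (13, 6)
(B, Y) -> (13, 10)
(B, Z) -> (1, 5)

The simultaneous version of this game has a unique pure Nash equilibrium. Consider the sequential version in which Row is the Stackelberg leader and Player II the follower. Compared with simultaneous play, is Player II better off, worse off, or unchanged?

Player II best-responds to each possible Row move:
- T: Player II compares 2, 2, 11, 12 and picks Z; Row would get 4.
- M: Player II compares 10, 3, 9, 12 and picks Z; Row would get 3.
- B: Player II compares 14, 6, 10, 5 and picks W; Row would get 9.
Maximizing over 4, 3, 9, Row chooses B. Subgame-perfect outcome: (B, W) with payoffs (9, 14).
Under simultaneous play:
Row's best replies: W→M; X→B; Y→T; Z→T.
Player II's best replies: T→Z; M→Z; B→W.
The unique mutual best reply is (T, Z), giving (4, 12).
Player II earns 14 sequentially versus 12 at the Nash outcome: better off.

better off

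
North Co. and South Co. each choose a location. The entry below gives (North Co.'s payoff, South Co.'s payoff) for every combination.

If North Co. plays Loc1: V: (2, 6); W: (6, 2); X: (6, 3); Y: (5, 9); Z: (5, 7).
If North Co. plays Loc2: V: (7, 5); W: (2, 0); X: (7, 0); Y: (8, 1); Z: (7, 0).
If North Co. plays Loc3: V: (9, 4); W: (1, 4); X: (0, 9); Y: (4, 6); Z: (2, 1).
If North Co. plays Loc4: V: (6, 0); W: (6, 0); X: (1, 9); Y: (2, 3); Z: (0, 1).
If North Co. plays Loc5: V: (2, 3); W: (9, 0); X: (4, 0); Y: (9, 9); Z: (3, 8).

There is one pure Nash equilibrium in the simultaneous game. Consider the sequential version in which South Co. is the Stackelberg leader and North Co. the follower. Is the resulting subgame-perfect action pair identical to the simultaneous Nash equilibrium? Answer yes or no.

Backward induction with South Co. moving first.
- V: North Co. compares 2, 7, 9, 6, 2 and picks Loc3; South Co. would get 4.
- W: North Co. compares 6, 2, 1, 6, 9 and picks Loc5; South Co. would get 0.
- X: North Co. compares 6, 7, 0, 1, 4 and picks Loc2; South Co. would get 0.
- Y: North Co. compares 5, 8, 4, 2, 9 and picks Loc5; South Co. would get 9.
- Z: North Co. compares 5, 7, 2, 0, 3 and picks Loc2; South Co. would get 0.
Among 4, 0, 0, 9, 0, the best is 9 at Y. Subgame-perfect outcome: (Loc5, Y) with payoffs (9, 9).
Now find the simultaneous Nash equilibrium.
North Co.'s best replies: V→Loc3; W→Loc5; X→Loc2; Y→Loc5; Z→Loc2.
South Co.'s best replies: Loc1→Y; Loc2→V; Loc3→X; Loc4→X; Loc5→Y.
The unique mutual best reply is (Loc5, Y), giving (9, 9).
Sequential outcome (Loc5, Y) coincides with the Nash profile (Loc5, Y).

yes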